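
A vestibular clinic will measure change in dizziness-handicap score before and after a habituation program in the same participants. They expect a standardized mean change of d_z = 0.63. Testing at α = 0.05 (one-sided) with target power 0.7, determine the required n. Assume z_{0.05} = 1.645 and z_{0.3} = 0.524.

n = 12 pairs

For a paired (one-sample on differences) test: n = ((z_{α} + z_β) / d)².
z_{α} + z_β = 1.645 + 0.524 = 2.169.
n = (2.169 / 0.63)² = 3.443² = 11.85.
Round up.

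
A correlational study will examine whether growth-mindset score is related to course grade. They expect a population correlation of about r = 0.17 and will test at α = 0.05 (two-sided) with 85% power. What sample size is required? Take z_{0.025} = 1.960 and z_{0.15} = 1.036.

n = 308

Fisher's z: C = ½·ln((1+r)/(1−r)) = ½·ln(1.4096) = 0.1717.
n = ((z_{α/2} + z_β)/C)² + 3.
(1.960 + 1.036) / 0.1717 = 2.996 / 0.1717 = 17.449.
n = 17.449² + 3 = 304.47 + 3 = 307.5.
Round up.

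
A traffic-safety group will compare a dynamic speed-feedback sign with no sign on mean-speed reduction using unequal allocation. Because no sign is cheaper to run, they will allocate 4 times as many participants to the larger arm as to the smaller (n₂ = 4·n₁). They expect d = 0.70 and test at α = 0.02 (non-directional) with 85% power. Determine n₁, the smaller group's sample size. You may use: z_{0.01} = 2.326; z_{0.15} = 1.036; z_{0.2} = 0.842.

n₁ = 29

With allocation ratio k = n₂/n₁ = 4, Var(x̄₁−x̄₂) = σ²(1/n₁ + 1/(k·n₁)) = σ²·(k+1)/(k·n₁).
So n₁ = (1 + 1/k)·((z_{α/2} + z_β)/d)² = 1.250 × (3.362/0.70)².
n₁ = 1.250 × 23.07 = 28.8.
Round up: n₁ = 29, giving n₂ = 4 × 29 = 116.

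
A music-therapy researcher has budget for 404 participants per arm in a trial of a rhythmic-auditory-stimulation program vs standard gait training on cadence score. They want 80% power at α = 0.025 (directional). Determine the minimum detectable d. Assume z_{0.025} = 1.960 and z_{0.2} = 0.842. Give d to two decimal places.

d_min ≈ 0.20

For two independent groups of n = 404 each: d_min = (z_{α} + z_β)·√(2/n).
z-sum = 1.960 + 0.842 = 2.802.
d_min = 2.802 × √(2/404) = 2.802 × 0.0704 = 0.197.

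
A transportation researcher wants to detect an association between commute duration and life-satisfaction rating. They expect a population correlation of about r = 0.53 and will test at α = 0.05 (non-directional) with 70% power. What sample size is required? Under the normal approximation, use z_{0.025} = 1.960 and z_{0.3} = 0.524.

n = 21

Fisher's z: C = ½·ln((1+r)/(1−r)) = ½·ln(3.2553) = 0.5901.
n = ((z_{α/2} + z_β)/C)² + 3.
(1.960 + 0.524) / 0.5901 = 2.484 / 0.5901 = 4.209.
n = 4.209² + 3 = 17.72 + 3 = 20.7.
Round up.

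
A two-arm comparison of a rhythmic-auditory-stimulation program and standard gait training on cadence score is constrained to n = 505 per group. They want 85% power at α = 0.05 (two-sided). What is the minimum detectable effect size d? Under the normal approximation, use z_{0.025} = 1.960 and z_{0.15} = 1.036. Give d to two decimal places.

For two independent groups of n = 505 each: d_min = (z_{α/2} + z_β)·√(2/n).
z-sum = 1.960 + 1.036 = 2.996.
d_min = 2.996 × √(2/505) = 2.996 × 0.0629 = 0.189.

d_min ≈ 0.19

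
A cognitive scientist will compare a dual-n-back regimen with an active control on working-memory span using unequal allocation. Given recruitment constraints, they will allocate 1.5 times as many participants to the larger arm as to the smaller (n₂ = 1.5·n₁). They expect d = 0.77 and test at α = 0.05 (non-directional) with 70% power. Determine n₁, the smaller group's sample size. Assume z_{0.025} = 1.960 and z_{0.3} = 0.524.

With allocation ratio k = n₂/n₁ = 1.5, Var(x̄₁−x̄₂) = σ²(1/n₁ + 1/(k·n₁)) = σ²·(k+1)/(k·n₁).
So n₁ = (1 + 1/k)·((z_{α/2} + z_β)/d)² = 1.667 × (2.484/0.77)².
n₁ = 1.667 × 10.41 = 17.3.
Round up: n₁ = 18, giving n₂ = 1.5 × 18 = 27.

n₁ = 18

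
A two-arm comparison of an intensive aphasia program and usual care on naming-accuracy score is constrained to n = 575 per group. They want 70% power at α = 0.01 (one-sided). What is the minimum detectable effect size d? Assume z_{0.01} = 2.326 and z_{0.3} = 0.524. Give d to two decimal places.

For two independent groups of n = 575 each: d_min = (z_{α} + z_β)·√(2/n).
z-sum = 2.326 + 0.524 = 2.850.
d_min = 2.850 × √(2/575) = 2.850 × 0.0590 = 0.168.

d_min ≈ 0.17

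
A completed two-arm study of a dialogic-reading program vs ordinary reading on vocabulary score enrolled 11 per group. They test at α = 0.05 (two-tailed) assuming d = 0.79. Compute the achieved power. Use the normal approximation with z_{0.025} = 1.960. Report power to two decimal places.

For two equal groups, power = Φ(d·√(n/2) − z_{α/2}).
d·√(n/2) = 0.79 × √(11/2) = 0.79 × 2.345 = 1.853.
z_β = 1.853 − 1.960 = -0.107.
Power = Φ(-0.107) = 0.457.

power ≈ 0.46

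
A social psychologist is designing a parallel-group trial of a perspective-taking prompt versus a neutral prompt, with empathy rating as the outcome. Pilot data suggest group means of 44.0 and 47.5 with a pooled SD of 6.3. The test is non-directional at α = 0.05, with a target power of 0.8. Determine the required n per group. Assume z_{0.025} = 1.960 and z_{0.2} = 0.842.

Cohen's d = |M₁ − M₂| / SD_pooled = |44.0 − 47.5| / 6.3 = 3.5 / 6.3 = 0.556.
For two independent groups with equal n: n = 2·((z_{α/2} + z_β) / d)².
z_{α/2} + z_β = 1.960 + 0.842 = 2.802.
n = 2 × (2.802 / 0.556)² = 2 × 5.040² = 2 × 25.40 = 50.8.
Round up to the next whole participant.

n = 51 per group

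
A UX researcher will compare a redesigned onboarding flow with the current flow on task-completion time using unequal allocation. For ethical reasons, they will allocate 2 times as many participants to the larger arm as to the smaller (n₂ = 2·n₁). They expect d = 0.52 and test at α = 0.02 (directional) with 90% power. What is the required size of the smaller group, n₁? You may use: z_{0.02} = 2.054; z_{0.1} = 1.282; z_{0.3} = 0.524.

n₁ = 62

With allocation ratio k = n₂/n₁ = 2, Var(x̄₁−x̄₂) = σ²(1/n₁ + 1/(k·n₁)) = σ²·(k+1)/(k·n₁).
So n₁ = (1 + 1/k)·((z_{α} + z_β)/d)² = 1.500 × (3.336/0.52)².
n₁ = 1.500 × 41.16 = 61.7.
Round up: n₁ = 62, giving n₂ = 2 × 62 = 124.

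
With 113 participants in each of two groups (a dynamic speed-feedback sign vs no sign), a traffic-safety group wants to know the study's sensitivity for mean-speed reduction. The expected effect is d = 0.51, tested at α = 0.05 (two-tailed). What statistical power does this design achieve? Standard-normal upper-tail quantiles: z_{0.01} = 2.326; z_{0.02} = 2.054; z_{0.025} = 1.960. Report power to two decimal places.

For two equal groups, power = Φ(d·√(n/2) − z_{α/2}).
d·√(n/2) = 0.51 × √(113/2) = 0.51 × 7.517 = 3.833.
z_β = 3.833 − 1.960 = 1.873.
Power = Φ(1.873) = 0.969.

power ≈ 0.97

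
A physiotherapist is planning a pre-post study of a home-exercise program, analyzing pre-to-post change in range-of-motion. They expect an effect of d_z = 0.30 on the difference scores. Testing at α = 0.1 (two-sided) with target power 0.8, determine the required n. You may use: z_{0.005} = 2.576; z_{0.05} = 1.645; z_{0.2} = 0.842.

n = 69 pairs

For a paired (one-sample on differences) test: n = ((z_{α/2} + z_β) / d)².
z_{α/2} + z_β = 1.645 + 0.842 = 2.487.
n = (2.487 / 0.30)² = 8.290² = 68.72.
Round up.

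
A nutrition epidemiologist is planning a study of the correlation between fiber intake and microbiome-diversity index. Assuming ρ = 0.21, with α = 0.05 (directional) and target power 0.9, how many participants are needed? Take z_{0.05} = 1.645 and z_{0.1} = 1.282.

Fisher's z: C = ½·ln((1+r)/(1−r)) = ½·ln(1.5316) = 0.2132.
n = ((z_{α} + z_β)/C)² + 3.
(1.645 + 1.282) / 0.2132 = 2.927 / 0.2132 = 13.729.
n = 13.729² + 3 = 188.48 + 3 = 191.5.
Round up.

n = 192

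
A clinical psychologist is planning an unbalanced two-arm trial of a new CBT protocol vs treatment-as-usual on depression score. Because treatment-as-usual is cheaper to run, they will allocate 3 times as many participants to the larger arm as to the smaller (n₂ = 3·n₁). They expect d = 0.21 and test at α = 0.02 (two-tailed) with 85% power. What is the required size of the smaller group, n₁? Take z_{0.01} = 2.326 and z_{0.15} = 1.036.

With allocation ratio k = n₂/n₁ = 3, Var(x̄₁−x̄₂) = σ²(1/n₁ + 1/(k·n₁)) = σ²·(k+1)/(k·n₁).
So n₁ = (1 + 1/k)·((z_{α/2} + z_β)/d)² = 1.333 × (3.362/0.21)².
n₁ = 1.333 × 256.30 = 341.7.
Round up: n₁ = 342, giving n₂ = 3 × 342 = 1026.

n₁ = 342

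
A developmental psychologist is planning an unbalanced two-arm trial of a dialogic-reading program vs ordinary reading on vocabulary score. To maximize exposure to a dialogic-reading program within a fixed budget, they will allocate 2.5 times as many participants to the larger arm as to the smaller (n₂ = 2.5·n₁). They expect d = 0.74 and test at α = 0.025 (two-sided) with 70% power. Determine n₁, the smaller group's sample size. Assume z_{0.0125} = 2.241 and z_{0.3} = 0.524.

With allocation ratio k = n₂/n₁ = 2.5, Var(x̄₁−x̄₂) = σ²(1/n₁ + 1/(k·n₁)) = σ²·(k+1)/(k·n₁).
So n₁ = (1 + 1/k)·((z_{α/2} + z_β)/d)² = 1.400 × (2.765/0.74)².
n₁ = 1.400 × 13.96 = 19.5.
Round up: n₁ = 20, giving n₂ = 2.5 × 20 = 50.

n₁ = 20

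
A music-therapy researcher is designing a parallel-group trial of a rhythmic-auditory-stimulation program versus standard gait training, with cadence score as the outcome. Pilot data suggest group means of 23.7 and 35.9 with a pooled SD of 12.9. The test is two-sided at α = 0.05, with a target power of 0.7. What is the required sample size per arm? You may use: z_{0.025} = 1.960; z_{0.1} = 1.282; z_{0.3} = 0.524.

n = 14 per group

Cohen's d = |M₁ − M₂| / SD_pooled = |23.7 − 35.9| / 12.9 = 12.2 / 12.9 = 0.946.
For two independent groups with equal n: n = 2·((z_{α/2} + z_β) / d)².
z_{α/2} + z_β = 1.960 + 0.524 = 2.484.
n = 2 × (2.484 / 0.946)² = 2 × 2.626² = 2 × 6.89 = 13.8.
Round up to the next whole participant.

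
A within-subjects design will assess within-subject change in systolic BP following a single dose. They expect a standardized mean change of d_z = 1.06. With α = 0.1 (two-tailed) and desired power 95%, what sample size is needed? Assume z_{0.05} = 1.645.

n = 10 pairs

For a paired (one-sample on differences) test: n = ((z_{α/2} + z_β) / d)².
z_{α/2} + z_β = 1.645 + 1.645 = 3.290.
n = (3.290 / 1.06)² = 3.104² = 9.63.
Round up.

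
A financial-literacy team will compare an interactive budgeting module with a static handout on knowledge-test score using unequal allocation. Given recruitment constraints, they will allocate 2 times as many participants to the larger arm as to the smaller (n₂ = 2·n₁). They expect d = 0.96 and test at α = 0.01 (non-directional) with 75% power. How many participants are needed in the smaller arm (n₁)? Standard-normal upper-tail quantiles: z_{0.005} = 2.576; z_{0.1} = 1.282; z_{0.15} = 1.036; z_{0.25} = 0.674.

n₁ = 18

With allocation ratio k = n₂/n₁ = 2, Var(x̄₁−x̄₂) = σ²(1/n₁ + 1/(k·n₁)) = σ²·(k+1)/(k·n₁).
So n₁ = (1 + 1/k)·((z_{α/2} + z_β)/d)² = 1.500 × (3.250/0.96)².
n₁ = 1.500 × 11.46 = 17.2.
Round up: n₁ = 18, giving n₂ = 2 × 18 = 36.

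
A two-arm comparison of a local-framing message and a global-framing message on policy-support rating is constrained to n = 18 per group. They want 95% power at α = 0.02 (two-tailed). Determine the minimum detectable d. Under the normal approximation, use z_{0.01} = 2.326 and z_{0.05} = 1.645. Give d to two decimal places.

d_min ≈ 1.32

For two independent groups of n = 18 each: d_min = (z_{α/2} + z_β)·√(2/n).
z-sum = 2.326 + 1.645 = 3.971.
d_min = 3.971 × √(2/18) = 3.971 × 0.3333 = 1.324.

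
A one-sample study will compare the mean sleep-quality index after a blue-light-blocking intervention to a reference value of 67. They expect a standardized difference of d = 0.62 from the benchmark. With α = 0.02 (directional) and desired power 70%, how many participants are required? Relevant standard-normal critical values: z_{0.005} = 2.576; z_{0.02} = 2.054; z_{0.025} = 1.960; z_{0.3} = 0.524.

For a one-sample test: n = ((z_{α} + z_β) / d)².
z_{α} + z_β = 2.054 + 0.524 = 2.578.
n = (2.578 / 0.62)² = 4.158² = 17.29.
Round up.

n = 18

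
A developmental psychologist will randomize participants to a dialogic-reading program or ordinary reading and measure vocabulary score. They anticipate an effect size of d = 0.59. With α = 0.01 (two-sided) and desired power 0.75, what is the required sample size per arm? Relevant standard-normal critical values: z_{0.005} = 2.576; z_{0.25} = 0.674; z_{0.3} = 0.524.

For two independent groups with equal n: n = 2·((z_{α/2} + z_β) / d)².
z_{α/2} + z_β = 2.576 + 0.674 = 3.250.
n = 2 × (3.250 / 0.59)² = 2 × 5.508² = 2 × 30.34 = 60.7.
Round up to the next whole participant.

n = 61 per group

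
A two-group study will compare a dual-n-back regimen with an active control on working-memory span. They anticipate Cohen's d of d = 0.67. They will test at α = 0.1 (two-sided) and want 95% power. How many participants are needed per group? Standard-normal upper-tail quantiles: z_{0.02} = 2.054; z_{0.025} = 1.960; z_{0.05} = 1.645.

For two independent groups with equal n: n = 2·((z_{α/2} + z_β) / d)².
z_{α/2} + z_β = 1.645 + 1.645 = 3.290.
n = 2 × (3.290 / 0.67)² = 2 × 4.910² = 2 × 24.11 = 48.2.
Round up to the next whole participant.

n = 49 per group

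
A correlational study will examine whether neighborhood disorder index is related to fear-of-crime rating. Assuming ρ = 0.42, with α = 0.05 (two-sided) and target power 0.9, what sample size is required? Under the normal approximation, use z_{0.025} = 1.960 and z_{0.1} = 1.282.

Fisher's z: C = ½·ln((1+r)/(1−r)) = ½·ln(2.4483) = 0.4477.
n = ((z_{α/2} + z_β)/C)² + 3.
(1.960 + 1.282) / 0.4477 = 3.242 / 0.4477 = 7.241.
n = 7.241² + 3 = 52.44 + 3 = 55.4.
Round up.

n = 56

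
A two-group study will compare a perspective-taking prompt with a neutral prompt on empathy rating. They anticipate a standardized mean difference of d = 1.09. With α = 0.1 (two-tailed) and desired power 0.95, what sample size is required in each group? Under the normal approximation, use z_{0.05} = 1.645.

For two independent groups with equal n: n = 2·((z_{α/2} + z_β) / d)².
z_{α/2} + z_β = 1.645 + 1.645 = 3.290.
n = 2 × (3.290 / 1.09)² = 2 × 3.018² = 2 × 9.11 = 18.2.
Round up to the next whole participant.

n = 19 per group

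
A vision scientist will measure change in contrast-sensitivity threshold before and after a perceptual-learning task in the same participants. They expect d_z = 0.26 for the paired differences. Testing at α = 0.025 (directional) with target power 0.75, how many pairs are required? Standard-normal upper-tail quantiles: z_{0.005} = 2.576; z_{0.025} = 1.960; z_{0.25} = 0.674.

For a paired (one-sample on differences) test: n = ((z_{α} + z_β) / d)².
z_{α} + z_β = 1.960 + 0.674 = 2.634.
n = (2.634 / 0.26)² = 10.131² = 102.63.
Round up.

n = 103 pairs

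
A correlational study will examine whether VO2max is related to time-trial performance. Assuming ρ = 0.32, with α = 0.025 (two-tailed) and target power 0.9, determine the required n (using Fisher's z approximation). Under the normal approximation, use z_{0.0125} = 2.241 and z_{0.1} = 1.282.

n = 116

Fisher's z: C = ½·ln((1+r)/(1−r)) = ½·ln(1.9412) = 0.3316.
n = ((z_{α/2} + z_β)/C)² + 3.
(2.241 + 1.282) / 0.3316 = 3.523 / 0.3316 = 10.624.
n = 10.624² + 3 = 112.87 + 3 = 115.9.
Round up.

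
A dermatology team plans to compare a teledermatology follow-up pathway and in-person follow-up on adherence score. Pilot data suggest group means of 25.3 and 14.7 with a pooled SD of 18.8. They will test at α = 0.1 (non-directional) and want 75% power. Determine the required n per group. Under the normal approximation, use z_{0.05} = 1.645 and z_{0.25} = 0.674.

Cohen's d = |M₁ − M₂| / SD_pooled = |25.3 − 14.7| / 18.8 = 10.6 / 18.8 = 0.564.
For two independent groups with equal n: n = 2·((z_{α/2} + z_β) / d)².
z_{α/2} + z_β = 1.645 + 0.674 = 2.319.
n = 2 × (2.319 / 0.564)² = 2 × 4.112² = 2 × 16.91 = 33.8.
Round up to the next whole participant.

n = 34 per group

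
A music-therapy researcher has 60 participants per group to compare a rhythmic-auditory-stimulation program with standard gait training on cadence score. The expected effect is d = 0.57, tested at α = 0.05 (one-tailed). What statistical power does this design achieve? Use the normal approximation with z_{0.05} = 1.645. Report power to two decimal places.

power ≈ 0.93

For two equal groups, power = Φ(d·√(n/2) − z_{α}).
d·√(n/2) = 0.57 × √(60/2) = 0.57 × 5.477 = 3.122.
z_β = 3.122 − 1.645 = 1.477.
Power = Φ(1.477) = 0.930.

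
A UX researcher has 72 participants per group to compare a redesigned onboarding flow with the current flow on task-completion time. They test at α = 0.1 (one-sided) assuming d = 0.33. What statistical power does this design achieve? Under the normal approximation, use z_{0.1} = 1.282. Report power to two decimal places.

For two equal groups, power = Φ(d·√(n/2) − z_{α}).
d·√(n/2) = 0.33 × √(72/2) = 0.33 × 6.000 = 1.980.
z_β = 1.980 − 1.282 = 0.698.
Power = Φ(0.698) = 0.757.

power ≈ 0.76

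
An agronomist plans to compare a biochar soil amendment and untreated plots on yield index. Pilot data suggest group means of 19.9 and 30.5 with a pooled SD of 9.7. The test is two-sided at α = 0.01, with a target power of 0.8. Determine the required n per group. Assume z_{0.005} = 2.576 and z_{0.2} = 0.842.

n = 20 per group

Cohen's d = |M₁ − M₂| / SD_pooled = |19.9 − 30.5| / 9.7 = 10.6 / 9.7 = 1.093.
For two independent groups with equal n: n = 2·((z_{α/2} + z_β) / d)².
z_{α/2} + z_β = 2.576 + 0.842 = 3.418.
n = 2 × (3.418 / 1.093)² = 2 × 3.127² = 2 × 9.78 = 19.6.
Round up to the next whole participant.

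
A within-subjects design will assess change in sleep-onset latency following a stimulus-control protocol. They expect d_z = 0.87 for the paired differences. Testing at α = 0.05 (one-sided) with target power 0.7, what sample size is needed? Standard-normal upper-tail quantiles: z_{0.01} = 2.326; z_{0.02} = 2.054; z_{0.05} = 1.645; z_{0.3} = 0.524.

For a paired (one-sample on differences) test: n = ((z_{α} + z_β) / d)².
z_{α} + z_β = 1.645 + 0.524 = 2.169.
n = (2.169 / 0.87)² = 2.493² = 6.22.
Round up.

n = 7 pairs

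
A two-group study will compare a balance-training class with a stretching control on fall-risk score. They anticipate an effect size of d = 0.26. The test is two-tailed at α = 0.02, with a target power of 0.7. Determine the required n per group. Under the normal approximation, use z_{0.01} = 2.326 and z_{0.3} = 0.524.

For two independent groups with equal n: n = 2·((z_{α/2} + z_β) / d)².
z_{α/2} + z_β = 2.326 + 0.524 = 2.850.
n = 2 × (2.850 / 0.26)² = 2 × 10.962² = 2 × 120.16 = 240.3.
Round up to the next whole participant.

n = 241 per group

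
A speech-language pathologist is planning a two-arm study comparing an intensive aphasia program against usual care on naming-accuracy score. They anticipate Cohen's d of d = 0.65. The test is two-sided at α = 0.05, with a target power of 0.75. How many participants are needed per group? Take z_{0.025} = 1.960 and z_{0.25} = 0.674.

For two independent groups with equal n: n = 2·((z_{α/2} + z_β) / d)².
z_{α/2} + z_β = 1.960 + 0.674 = 2.634.
n = 2 × (2.634 / 0.65)² = 2 × 4.052² = 2 × 16.42 = 32.8.
Round up to the next whole participant.

n = 33 per group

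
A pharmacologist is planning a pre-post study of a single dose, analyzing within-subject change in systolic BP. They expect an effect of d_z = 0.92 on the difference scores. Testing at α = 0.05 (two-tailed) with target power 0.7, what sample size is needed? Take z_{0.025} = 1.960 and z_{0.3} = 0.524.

n = 8 pairs

For a paired (one-sample on differences) test: n = ((z_{α/2} + z_β) / d)².
z_{α/2} + z_β = 1.960 + 0.524 = 2.484.
n = (2.484 / 0.92)² = 2.700² = 7.29.
Round up.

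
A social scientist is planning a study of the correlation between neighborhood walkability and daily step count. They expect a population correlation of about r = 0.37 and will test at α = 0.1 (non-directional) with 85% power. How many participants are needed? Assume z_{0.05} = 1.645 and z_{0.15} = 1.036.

Fisher's z: C = ½·ln((1+r)/(1−r)) = ½·ln(2.1746) = 0.3884.
n = ((z_{α/2} + z_β)/C)² + 3.
(1.645 + 1.036) / 0.3884 = 2.681 / 0.3884 = 6.903.
n = 6.903² + 3 = 47.65 + 3 = 50.6.
Round up.

n = 51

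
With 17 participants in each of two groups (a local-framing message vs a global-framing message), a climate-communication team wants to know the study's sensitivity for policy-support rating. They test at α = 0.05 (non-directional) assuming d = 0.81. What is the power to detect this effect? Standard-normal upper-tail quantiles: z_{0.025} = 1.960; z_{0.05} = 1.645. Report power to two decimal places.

power ≈ 0.66

For two equal groups, power = Φ(d·√(n/2) − z_{α/2}).
d·√(n/2) = 0.81 × √(17/2) = 0.81 × 2.915 = 2.362.
z_β = 2.362 − 1.960 = 0.402.
Power = Φ(0.402) = 0.656.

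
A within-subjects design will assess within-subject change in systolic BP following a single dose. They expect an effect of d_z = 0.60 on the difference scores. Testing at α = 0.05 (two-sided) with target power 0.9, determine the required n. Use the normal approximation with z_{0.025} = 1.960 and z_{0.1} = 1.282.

For a paired (one-sample on differences) test: n = ((z_{α/2} + z_β) / d)².
z_{α/2} + z_β = 1.960 + 1.282 = 3.242.
n = (3.242 / 0.60)² = 5.403² = 29.20.
Round up.

n = 30 pairs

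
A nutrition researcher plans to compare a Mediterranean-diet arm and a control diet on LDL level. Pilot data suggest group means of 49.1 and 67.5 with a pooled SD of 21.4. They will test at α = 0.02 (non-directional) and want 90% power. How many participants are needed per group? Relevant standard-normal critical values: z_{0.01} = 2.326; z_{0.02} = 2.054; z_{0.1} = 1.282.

Cohen's d = |M₁ − M₂| / SD_pooled = |49.1 − 67.5| / 21.4 = 18.4 / 21.4 = 0.860.
For two independent groups with equal n: n = 2·((z_{α/2} + z_β) / d)².
z_{α/2} + z_β = 2.326 + 1.282 = 3.608.
n = 2 × (3.608 / 0.860)² = 2 × 4.195² = 2 × 17.60 = 35.2.
Round up to the next whole participant.

n = 36 per group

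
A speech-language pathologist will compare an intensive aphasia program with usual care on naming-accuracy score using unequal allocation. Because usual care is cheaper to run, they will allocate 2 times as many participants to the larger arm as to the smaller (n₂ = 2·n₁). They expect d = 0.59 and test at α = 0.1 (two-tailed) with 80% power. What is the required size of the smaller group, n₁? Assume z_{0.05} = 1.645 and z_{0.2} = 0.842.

With allocation ratio k = n₂/n₁ = 2, Var(x̄₁−x̄₂) = σ²(1/n₁ + 1/(k·n₁)) = σ²·(k+1)/(k·n₁).
So n₁ = (1 + 1/k)·((z_{α/2} + z_β)/d)² = 1.500 × (2.487/0.59)².
n₁ = 1.500 × 17.77 = 26.7.
Round up: n₁ = 27, giving n₂ = 2 × 27 = 54.

n₁ = 27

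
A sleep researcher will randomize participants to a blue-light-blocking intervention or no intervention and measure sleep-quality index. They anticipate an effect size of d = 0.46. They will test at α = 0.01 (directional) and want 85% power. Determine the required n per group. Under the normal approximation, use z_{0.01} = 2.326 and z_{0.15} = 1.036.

For two independent groups with equal n: n = 2·((z_{α} + z_β) / d)².
z_{α} + z_β = 2.326 + 1.036 = 3.362.
n = 2 × (3.362 / 0.46)² = 2 × 7.309² = 2 × 53.42 = 106.8.
Round up to the next whole participant.

n = 107 per group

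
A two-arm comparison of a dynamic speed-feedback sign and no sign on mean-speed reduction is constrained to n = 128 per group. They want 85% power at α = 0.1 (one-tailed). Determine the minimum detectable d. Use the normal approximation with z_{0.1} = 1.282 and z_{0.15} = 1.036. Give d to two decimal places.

For two independent groups of n = 128 each: d_min = (z_{α} + z_β)·√(2/n).
z-sum = 1.282 + 1.036 = 2.318.
d_min = 2.318 × √(2/128) = 2.318 × 0.1250 = 0.290.

d_min ≈ 0.29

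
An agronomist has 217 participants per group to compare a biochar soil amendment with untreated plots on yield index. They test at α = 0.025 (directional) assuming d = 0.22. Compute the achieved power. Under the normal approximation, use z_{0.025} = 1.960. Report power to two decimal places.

power ≈ 0.63

For two equal groups, power = Φ(d·√(n/2) − z_{α}).
d·√(n/2) = 0.22 × √(217/2) = 0.22 × 10.416 = 2.292.
z_β = 2.292 − 1.960 = 0.332.
Power = Φ(0.332) = 0.630.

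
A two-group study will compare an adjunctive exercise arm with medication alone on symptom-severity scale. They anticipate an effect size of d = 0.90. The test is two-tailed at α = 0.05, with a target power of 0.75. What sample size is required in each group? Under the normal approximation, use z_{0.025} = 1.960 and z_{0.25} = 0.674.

n = 18 per group

For two independent groups with equal n: n = 2·((z_{α/2} + z_β) / d)².
z_{α/2} + z_β = 1.960 + 0.674 = 2.634.
n = 2 × (2.634 / 0.90)² = 2 × 2.927² = 2 × 8.57 = 17.1.
Round up to the next whole participant.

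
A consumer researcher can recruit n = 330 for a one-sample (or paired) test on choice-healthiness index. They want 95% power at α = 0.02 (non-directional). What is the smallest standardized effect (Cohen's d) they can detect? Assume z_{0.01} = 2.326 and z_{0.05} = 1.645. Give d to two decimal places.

d_min ≈ 0.22

For a single sample (or paired design) of n = 330: d_min = (z_{α/2} + z_β)/√n.
z-sum = 2.326 + 1.645 = 3.971.
d_min = 3.971 / √330 = 3.971 / 18.166 = 0.219.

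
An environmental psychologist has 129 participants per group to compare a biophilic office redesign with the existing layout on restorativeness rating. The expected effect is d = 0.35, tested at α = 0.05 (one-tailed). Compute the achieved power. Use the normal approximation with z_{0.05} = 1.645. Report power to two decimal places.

For two equal groups, power = Φ(d·√(n/2) − z_{α}).
d·√(n/2) = 0.35 × √(129/2) = 0.35 × 8.031 = 2.811.
z_β = 2.811 − 1.645 = 1.166.
Power = Φ(1.166) = 0.878.

power ≈ 0.88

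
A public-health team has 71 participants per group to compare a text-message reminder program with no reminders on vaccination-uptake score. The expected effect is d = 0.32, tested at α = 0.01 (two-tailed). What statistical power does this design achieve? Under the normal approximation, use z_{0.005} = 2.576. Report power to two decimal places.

power ≈ 0.25

For two equal groups, power = Φ(d·√(n/2) − z_{α/2}).
d·√(n/2) = 0.32 × √(71/2) = 0.32 × 5.958 = 1.907.
z_β = 1.907 − 2.576 = -0.669.
Power = Φ(-0.669) = 0.252.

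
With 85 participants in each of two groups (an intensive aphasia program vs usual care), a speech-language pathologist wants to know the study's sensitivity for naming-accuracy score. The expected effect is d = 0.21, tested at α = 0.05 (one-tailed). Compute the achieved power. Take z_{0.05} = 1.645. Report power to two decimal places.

power ≈ 0.39

For two equal groups, power = Φ(d·√(n/2) − z_{α}).
d·√(n/2) = 0.21 × √(85/2) = 0.21 × 6.519 = 1.369.
z_β = 1.369 − 1.645 = -0.276.
Power = Φ(-0.276) = 0.391.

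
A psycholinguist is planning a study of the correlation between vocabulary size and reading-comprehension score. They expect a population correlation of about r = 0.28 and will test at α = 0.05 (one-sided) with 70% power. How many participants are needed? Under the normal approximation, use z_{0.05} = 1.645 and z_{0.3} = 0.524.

Fisher's z: C = ½·ln((1+r)/(1−r)) = ½·ln(1.7778) = 0.2877.
n = ((z_{α} + z_β)/C)² + 3.
(1.645 + 0.524) / 0.2877 = 2.169 / 0.2877 = 7.539.
n = 7.539² + 3 = 56.84 + 3 = 59.8.
Round up.

n = 60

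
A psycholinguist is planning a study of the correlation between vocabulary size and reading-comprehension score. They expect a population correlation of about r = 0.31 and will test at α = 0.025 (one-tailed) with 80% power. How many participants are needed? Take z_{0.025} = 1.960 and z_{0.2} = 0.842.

n = 80

Fisher's z: C = ½·ln((1+r)/(1−r)) = ½·ln(1.8986) = 0.3205.
n = ((z_{α} + z_β)/C)² + 3.
(1.960 + 0.842) / 0.3205 = 2.802 / 0.3205 = 8.743.
n = 8.743² + 3 = 76.43 + 3 = 79.4.
Round up.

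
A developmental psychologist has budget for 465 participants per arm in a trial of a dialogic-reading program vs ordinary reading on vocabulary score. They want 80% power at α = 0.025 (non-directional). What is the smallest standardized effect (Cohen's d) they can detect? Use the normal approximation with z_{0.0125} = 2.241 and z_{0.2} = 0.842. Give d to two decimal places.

d_min ≈ 0.20

For two independent groups of n = 465 each: d_min = (z_{α/2} + z_β)·√(2/n).
z-sum = 2.241 + 0.842 = 3.083.
d_min = 3.083 × √(2/465) = 3.083 × 0.0656 = 0.202.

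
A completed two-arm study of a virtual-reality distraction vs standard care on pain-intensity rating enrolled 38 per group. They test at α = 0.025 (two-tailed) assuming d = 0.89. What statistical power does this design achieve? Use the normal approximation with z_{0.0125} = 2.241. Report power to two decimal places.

For two equal groups, power = Φ(d·√(n/2) − z_{α/2}).
d·√(n/2) = 0.89 × √(38/2) = 0.89 × 4.359 = 3.879.
z_β = 3.879 − 2.241 = 1.638.
Power = Φ(1.638) = 0.949.

power ≈ 0.95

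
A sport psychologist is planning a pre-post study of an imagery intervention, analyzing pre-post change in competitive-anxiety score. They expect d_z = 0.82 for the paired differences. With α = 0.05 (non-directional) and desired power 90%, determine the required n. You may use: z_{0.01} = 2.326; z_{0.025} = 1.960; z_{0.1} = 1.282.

n = 16 pairs

For a paired (one-sample on differences) test: n = ((z_{α/2} + z_β) / d)².
z_{α/2} + z_β = 1.960 + 1.282 = 3.242.
n = (3.242 / 0.82)² = 3.954² = 15.63.
Round up.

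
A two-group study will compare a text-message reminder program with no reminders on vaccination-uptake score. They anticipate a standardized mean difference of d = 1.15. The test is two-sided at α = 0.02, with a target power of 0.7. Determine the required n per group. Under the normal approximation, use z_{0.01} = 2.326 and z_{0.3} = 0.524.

For two independent groups with equal n: n = 2·((z_{α/2} + z_β) / d)².
z_{α/2} + z_β = 2.326 + 0.524 = 2.850.
n = 2 × (2.850 / 1.15)² = 2 × 2.478² = 2 × 6.14 = 12.3.
Round up to the next whole participant.

n = 13 per group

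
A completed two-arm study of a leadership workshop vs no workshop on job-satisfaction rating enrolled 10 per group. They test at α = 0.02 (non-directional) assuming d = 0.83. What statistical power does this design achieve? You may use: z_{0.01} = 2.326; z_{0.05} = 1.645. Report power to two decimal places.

For two equal groups, power = Φ(d·√(n/2) − z_{α/2}).
d·√(n/2) = 0.83 × √(10/2) = 0.83 × 2.236 = 1.856.
z_β = 1.856 − 2.326 = -0.470.
Power = Φ(-0.470) = 0.319.

power ≈ 0.32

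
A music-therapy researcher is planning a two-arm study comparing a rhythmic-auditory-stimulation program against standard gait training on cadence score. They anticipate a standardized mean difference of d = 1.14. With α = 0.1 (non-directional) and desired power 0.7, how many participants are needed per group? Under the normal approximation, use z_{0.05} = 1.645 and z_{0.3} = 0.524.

For two independent groups with equal n: n = 2·((z_{α/2} + z_β) / d)².
z_{α/2} + z_β = 1.645 + 0.524 = 2.169.
n = 2 × (2.169 / 1.14)² = 2 × 1.903² = 2 × 3.62 = 7.2.
Round up to the next whole participant.

n = 8 per group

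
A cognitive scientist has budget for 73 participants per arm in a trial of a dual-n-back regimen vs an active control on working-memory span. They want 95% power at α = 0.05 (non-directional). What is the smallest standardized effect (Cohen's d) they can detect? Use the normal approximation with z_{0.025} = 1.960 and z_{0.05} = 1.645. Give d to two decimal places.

For two independent groups of n = 73 each: d_min = (z_{α/2} + z_β)·√(2/n).
z-sum = 1.960 + 1.645 = 3.605.
d_min = 3.605 × √(2/73) = 3.605 × 0.1655 = 0.597.

d_min ≈ 0.60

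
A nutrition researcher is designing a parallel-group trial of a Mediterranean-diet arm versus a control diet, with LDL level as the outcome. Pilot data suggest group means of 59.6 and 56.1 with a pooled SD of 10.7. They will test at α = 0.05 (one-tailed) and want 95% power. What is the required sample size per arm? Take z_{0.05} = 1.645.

Cohen's d = |M₁ − M₂| / SD_pooled = |59.6 − 56.1| / 10.7 = 3.5 / 10.7 = 0.327.
For two independent groups with equal n: n = 2·((z_{α} + z_β) / d)².
z_{α} + z_β = 1.645 + 1.645 = 3.290.
n = 2 × (3.290 / 0.327)² = 2 × 10.061² = 2 × 101.23 = 202.5.
Round up to the next whole participant.

n = 203 per group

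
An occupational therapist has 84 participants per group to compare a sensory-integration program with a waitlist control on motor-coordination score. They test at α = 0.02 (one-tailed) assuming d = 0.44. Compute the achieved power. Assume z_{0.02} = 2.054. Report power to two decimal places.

power ≈ 0.79

For two equal groups, power = Φ(d·√(n/2) − z_{α}).
d·√(n/2) = 0.44 × √(84/2) = 0.44 × 6.481 = 2.852.
z_β = 2.852 − 2.054 = 0.798.
Power = Φ(0.798) = 0.787.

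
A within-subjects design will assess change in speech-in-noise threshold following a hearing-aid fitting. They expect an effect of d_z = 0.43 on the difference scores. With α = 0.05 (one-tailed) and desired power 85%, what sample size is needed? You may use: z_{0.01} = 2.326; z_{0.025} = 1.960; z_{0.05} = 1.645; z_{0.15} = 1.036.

n = 39 pairs

For a paired (one-sample on differences) test: n = ((z_{α} + z_β) / d)².
z_{α} + z_β = 1.645 + 1.036 = 2.681.
n = (2.681 / 0.43)² = 6.235² = 38.87.
Round up.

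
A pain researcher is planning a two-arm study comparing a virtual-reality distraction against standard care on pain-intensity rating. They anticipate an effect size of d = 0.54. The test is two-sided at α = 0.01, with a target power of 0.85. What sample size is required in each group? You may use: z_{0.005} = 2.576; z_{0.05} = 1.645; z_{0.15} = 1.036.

n = 90 per group

For two independent groups with equal n: n = 2·((z_{α/2} + z_β) / d)².
z_{α/2} + z_β = 2.576 + 1.036 = 3.612.
n = 2 × (3.612 / 0.54)² = 2 × 6.689² = 2 × 44.74 = 89.5.
Round up to the next whole participant.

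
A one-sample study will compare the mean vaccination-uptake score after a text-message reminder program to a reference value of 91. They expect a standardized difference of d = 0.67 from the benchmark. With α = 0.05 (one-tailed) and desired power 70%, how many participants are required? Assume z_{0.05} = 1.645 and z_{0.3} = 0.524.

n = 11

For a one-sample test: n = ((z_{α} + z_β) / d)².
z_{α} + z_β = 1.645 + 0.524 = 2.169.
n = (2.169 / 0.67)² = 3.237² = 10.48.
Round up.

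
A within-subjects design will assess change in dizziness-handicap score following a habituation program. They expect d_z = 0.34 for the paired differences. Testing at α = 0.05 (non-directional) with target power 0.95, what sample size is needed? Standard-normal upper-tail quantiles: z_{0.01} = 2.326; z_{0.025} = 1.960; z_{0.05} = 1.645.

n = 113 pairs

For a paired (one-sample on differences) test: n = ((z_{α/2} + z_β) / d)².
z_{α/2} + z_β = 1.960 + 1.645 = 3.605.
n = (3.605 / 0.34)² = 10.603² = 112.42.
Round up.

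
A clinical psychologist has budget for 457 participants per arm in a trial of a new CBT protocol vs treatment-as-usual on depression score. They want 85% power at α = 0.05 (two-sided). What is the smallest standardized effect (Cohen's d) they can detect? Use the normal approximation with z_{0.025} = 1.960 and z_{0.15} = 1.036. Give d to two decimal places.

For two independent groups of n = 457 each: d_min = (z_{α/2} + z_β)·√(2/n).
z-sum = 1.960 + 1.036 = 2.996.
d_min = 2.996 × √(2/457) = 2.996 × 0.0662 = 0.198.

d_min ≈ 0.20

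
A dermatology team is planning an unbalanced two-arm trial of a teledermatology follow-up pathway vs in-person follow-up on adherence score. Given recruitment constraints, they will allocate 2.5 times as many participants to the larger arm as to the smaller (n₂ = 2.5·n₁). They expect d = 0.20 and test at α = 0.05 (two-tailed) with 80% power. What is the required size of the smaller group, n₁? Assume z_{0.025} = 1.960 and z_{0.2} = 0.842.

n₁ = 275

With allocation ratio k = n₂/n₁ = 2.5, Var(x̄₁−x̄₂) = σ²(1/n₁ + 1/(k·n₁)) = σ²·(k+1)/(k·n₁).
So n₁ = (1 + 1/k)·((z_{α/2} + z_β)/d)² = 1.400 × (2.802/0.20)².
n₁ = 1.400 × 196.28 = 274.8.
Round up: n₁ = 275, giving n₂ = ⌈2.5 × 275⌉ = ⌈687.5⌉ = 688.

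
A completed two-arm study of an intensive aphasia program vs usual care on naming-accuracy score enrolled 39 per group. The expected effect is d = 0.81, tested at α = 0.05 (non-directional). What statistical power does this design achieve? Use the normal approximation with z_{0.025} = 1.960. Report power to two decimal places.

power ≈ 0.95

For two equal groups, power = Φ(d·√(n/2) − z_{α/2}).
d·√(n/2) = 0.81 × √(39/2) = 0.81 × 4.416 = 3.577.
z_β = 3.577 − 1.960 = 1.617.
Power = Φ(1.617) = 0.947.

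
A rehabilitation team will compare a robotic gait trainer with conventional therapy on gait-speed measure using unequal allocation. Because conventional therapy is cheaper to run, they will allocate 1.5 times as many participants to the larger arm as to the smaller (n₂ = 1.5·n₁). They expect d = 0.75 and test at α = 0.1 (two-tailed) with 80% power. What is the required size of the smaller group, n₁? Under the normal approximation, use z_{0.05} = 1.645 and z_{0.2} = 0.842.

With allocation ratio k = n₂/n₁ = 1.5, Var(x̄₁−x̄₂) = σ²(1/n₁ + 1/(k·n₁)) = σ²·(k+1)/(k·n₁).
So n₁ = (1 + 1/k)·((z_{α/2} + z_β)/d)² = 1.667 × (2.487/0.75)².
n₁ = 1.667 × 11.00 = 18.3.
Round up: n₁ = 19, giving n₂ = ⌈1.5 × 19⌉ = ⌈28.5⌉ = 29.

n₁ = 19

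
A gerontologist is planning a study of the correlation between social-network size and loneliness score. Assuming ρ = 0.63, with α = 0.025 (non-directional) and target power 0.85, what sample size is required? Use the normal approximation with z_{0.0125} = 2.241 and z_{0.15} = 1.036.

n = 23

Fisher's z: C = ½·ln((1+r)/(1−r)) = ½·ln(4.4054) = 0.7414.
n = ((z_{α/2} + z_β)/C)² + 3.
(2.241 + 1.036) / 0.7414 = 3.277 / 0.7414 = 4.420.
n = 4.420² + 3 = 19.54 + 3 = 22.5.
Round up.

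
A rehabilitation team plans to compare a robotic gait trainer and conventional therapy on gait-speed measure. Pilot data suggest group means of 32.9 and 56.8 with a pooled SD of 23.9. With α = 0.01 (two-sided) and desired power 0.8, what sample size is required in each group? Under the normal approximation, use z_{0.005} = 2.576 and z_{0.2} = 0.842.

n = 24 per group

Cohen's d = |M₁ − M₂| / SD_pooled = |32.9 − 56.8| / 23.9 = 23.9 / 23.9 = 1.000.
For two independent groups with equal n: n = 2·((z_{α/2} + z_β) / d)².
z_{α/2} + z_β = 2.576 + 0.842 = 3.418.
n = 2 × (3.418 / 1.000)² = 2 × 3.418² = 2 × 11.68 = 23.4.
Round up to the next whole participant.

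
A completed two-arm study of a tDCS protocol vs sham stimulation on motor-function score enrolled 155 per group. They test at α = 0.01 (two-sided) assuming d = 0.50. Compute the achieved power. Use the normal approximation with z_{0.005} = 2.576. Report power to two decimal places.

For two equal groups, power = Φ(d·√(n/2) − z_{α/2}).
d·√(n/2) = 0.50 × √(155/2) = 0.50 × 8.803 = 4.402.
z_β = 4.402 − 2.576 = 1.826.
Power = Φ(1.826) = 0.966.

power ≈ 0.97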